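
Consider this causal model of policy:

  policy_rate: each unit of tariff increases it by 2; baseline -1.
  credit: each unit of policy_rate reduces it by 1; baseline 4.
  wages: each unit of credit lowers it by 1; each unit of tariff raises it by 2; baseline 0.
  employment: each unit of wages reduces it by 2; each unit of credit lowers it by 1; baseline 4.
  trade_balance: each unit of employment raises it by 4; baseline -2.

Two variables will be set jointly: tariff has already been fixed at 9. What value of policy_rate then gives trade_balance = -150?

policy_rate = 9

With tariff held at 9:
Intervening on policy_rate fixes its value directly, overriding its dependence on tariff.
Substituting into the wages equation gives wages = policy_rate + 14.
Substituting into the employment equation gives employment = -policy_rate - 28.
Substituting into the trade_balance equation gives trade_balance = -4*policy_rate - 114.
Solve -4*policy_rate - 114 = -150: policy_rate = (-150 + 114) / -4 = 9.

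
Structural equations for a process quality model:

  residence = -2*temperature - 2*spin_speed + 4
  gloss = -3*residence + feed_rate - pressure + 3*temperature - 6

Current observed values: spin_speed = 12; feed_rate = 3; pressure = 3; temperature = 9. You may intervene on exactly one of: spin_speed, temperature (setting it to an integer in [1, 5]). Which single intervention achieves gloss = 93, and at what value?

Intervening on spin_speed: with other inputs at their observed values, gloss = 6*spin_speed + 63. Solving for 93 gives spin_speed = 5, within [1, 5].
Intervening on temperature: gloss = 9*temperature + 54. Reaching 93 requires temperature = 13/3, not an integer.

set spin_speed = 5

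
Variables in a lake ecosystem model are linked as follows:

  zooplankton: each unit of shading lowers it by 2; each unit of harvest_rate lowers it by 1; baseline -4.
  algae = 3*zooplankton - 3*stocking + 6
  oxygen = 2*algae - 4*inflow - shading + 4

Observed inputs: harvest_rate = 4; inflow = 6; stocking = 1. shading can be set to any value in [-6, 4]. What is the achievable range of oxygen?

-114 to 16

Substituting into the zooplankton equation gives zooplankton = -2*shading - 8.
So algae = -6*shading - 21.
Substituting into the oxygen equation gives oxygen = -13*shading - 62.
Linear in shading, so extremes are at the endpoints: shading = -6 gives oxygen = 16; shading = 4 gives oxygen = -114.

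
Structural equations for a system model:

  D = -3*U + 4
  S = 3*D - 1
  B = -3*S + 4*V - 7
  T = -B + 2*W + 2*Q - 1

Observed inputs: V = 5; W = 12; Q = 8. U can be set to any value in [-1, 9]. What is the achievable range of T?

Substituting into the S equation gives S = -9*U + 11.
This gives B = 27*U - 20.
Substituting into the T equation gives T = -27*U + 59.
Linear in U, so extremes are at the endpoints: U = -1 gives T = 86; U = 9 gives T = -184.

-184 to 86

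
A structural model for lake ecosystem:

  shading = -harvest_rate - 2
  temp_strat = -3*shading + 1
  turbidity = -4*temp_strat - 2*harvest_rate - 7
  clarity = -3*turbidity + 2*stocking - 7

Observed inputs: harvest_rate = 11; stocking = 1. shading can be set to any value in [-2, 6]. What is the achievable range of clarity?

-122 to 166

Intervening on shading fixes its value directly, overriding its dependence on harvest_rate.
Substituting into the turbidity equation gives turbidity = 12*shading - 33.
So clarity = -36*shading + 94.
Linear in shading, so extremes are at the endpoints: shading = -2 gives clarity = 166; shading = 6 gives clarity = -122.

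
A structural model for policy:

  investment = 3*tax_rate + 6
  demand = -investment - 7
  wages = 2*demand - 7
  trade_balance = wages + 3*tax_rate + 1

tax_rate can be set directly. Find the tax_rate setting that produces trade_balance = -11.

tax_rate = -7

Substituting into the demand equation gives demand = -3*tax_rate - 13.
Substituting into the wages equation gives wages = -6*tax_rate - 33.
Substituting into the trade_balance equation gives trade_balance = -3*tax_rate - 32.
Solve -3*tax_rate - 32 = -11: tax_rate = (-11 + 32) / -3 = -7.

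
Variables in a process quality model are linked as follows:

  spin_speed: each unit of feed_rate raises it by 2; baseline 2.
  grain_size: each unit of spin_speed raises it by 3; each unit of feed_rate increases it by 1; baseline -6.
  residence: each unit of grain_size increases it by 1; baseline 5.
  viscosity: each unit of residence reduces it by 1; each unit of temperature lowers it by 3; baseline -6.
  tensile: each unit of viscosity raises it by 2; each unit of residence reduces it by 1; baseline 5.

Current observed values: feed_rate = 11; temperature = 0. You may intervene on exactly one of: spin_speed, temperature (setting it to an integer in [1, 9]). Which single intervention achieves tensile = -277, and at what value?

Intervening on spin_speed: tensile = -9*spin_speed - 37. Reaching -277 requires spin_speed = 80/3, not an integer.
Intervening on temperature: with other inputs at their observed values, tensile = -6*temperature - 253. Solving for -277 gives temperature = 4, within [1, 9].

set temperature = 4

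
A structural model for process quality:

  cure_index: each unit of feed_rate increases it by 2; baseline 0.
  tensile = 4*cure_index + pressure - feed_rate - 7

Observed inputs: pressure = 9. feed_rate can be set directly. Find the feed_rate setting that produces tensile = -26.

Substituting into the tensile equation gives tensile = 7*feed_rate + 2.
Solve 7*feed_rate + 2 = -26: feed_rate = (-26 - 2) / 7 = -4.

feed_rate = -4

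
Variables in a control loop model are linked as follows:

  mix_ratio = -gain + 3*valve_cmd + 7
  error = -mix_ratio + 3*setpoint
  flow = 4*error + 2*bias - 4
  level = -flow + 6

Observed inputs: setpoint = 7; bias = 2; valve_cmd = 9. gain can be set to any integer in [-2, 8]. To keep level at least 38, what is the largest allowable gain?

Substituting into the mix_ratio equation gives mix_ratio = -gain + 34.
error becomes gain - 13.
This gives flow = 4*gain - 52.
This gives level = -4*gain + 58.
Require -4*gain + 58 ≥ 38, so gain ≤ 5.
The largest integer in [-2, 8] satisfying this is 5.

gain = 5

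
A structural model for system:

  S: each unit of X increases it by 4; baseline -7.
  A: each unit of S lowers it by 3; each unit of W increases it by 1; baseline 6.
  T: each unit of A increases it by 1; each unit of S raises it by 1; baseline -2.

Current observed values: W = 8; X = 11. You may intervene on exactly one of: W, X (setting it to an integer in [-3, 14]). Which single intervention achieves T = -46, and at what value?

Intervening on W: T = W - 70. Reaching -46 requires W = 24, outside [-3, 14].
Intervening on X: with other inputs at their observed values, T = -8*X + 26. Solving for -46 gives X = 9, within [-3, 14].

set X = 9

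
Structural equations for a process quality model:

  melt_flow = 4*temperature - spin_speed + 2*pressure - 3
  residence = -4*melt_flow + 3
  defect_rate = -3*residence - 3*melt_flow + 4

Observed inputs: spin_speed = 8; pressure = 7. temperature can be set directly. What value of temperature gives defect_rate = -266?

Substituting into the melt_flow equation gives melt_flow = 4*temperature + 3.
Substituting into the residence equation gives residence = -16*temperature - 9.
This gives defect_rate = 36*temperature + 22.
Solve 36*temperature + 22 = -266: temperature = (-266 - 22) / 36 = -8.

temperature = -8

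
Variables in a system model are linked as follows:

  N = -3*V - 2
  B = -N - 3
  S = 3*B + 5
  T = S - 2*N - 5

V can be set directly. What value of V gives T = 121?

V = 8

Substituting into the B equation gives B = 3*V - 1.
S becomes 9*V + 2.
T becomes 15*V + 1.
Solve 15*V + 1 = 121: V = (121 - 1) / 15 = 8.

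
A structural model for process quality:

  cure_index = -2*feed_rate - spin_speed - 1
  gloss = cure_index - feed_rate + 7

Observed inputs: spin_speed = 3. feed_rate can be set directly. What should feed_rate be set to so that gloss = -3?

Substituting into the cure_index equation gives cure_index = -2*feed_rate - 4.
So gloss = -3*feed_rate + 3.
Solve -3*feed_rate + 3 = -3: feed_rate = (-3 - 3) / -3 = 2.

feed_rate = 2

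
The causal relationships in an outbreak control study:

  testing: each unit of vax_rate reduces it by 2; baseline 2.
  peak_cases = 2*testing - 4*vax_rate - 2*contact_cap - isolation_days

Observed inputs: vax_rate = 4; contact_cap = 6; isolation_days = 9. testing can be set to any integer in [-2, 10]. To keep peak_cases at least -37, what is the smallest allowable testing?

testing = 0

Intervening on testing fixes its value directly, overriding its dependence on vax_rate.
Substituting into the peak_cases equation gives peak_cases = 2*testing - 37.
Require 2*testing - 37 ≥ -37, so testing ≥ 0.
The smallest integer in [-2, 10] satisfying this is 0.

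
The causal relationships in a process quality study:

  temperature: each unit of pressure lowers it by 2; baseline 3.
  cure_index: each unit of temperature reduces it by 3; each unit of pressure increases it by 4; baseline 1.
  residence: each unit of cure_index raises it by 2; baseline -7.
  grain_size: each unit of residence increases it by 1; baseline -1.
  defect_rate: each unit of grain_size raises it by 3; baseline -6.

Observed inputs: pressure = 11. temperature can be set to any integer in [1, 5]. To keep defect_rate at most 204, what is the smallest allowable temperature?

Intervening on temperature fixes its value directly, overriding its dependence on pressure.
Substituting into the cure_index equation gives cure_index = -3*temperature + 45.
residence becomes -6*temperature + 83.
grain_size becomes -6*temperature + 82.
defect_rate becomes -18*temperature + 240.
Require -18*temperature + 240 ≤ 204, so temperature ≥ 2.
The smallest integer in [1, 5] satisfying this is 2.

temperature = 2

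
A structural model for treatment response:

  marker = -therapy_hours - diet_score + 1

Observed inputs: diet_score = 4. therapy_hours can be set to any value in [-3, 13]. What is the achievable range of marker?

Substituting into the marker equation gives marker = -therapy_hours - 3.
Linear in therapy_hours, so extremes are at the endpoints: therapy_hours = -3 gives marker = 0; therapy_hours = 13 gives marker = -16.

-16 to 0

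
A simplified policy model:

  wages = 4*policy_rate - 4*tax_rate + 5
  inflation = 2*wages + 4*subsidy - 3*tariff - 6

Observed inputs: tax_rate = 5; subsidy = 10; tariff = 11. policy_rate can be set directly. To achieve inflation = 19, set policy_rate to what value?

Substituting into the wages equation gives wages = 4*policy_rate - 15.
So inflation = 8*policy_rate - 29.
Solve 8*policy_rate - 29 = 19: policy_rate = (19 + 29) / 8 = 6.

policy_rate = 6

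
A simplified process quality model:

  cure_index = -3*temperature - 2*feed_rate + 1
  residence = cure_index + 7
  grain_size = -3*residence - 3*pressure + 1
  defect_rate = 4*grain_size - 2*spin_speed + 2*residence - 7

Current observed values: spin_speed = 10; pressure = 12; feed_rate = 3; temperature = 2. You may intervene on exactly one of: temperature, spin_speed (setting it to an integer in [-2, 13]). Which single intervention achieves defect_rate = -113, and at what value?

set spin_speed = 3

Intervening on temperature: defect_rate = 30*temperature - 187. Reaching -113 requires temperature = 37/15, not an integer.
Intervening on spin_speed: with other inputs at their observed values, defect_rate = -2*spin_speed - 107. Solving for -113 gives spin_speed = 3, within [-2, 13].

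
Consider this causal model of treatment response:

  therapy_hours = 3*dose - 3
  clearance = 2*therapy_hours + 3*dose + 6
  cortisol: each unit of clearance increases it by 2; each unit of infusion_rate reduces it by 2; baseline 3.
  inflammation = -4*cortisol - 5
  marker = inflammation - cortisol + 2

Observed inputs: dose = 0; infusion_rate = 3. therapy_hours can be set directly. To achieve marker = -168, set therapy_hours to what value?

therapy_hours = 6

Intervening on therapy_hours fixes its value directly, overriding its dependence on dose.
Substituting into the clearance equation gives clearance = 2*therapy_hours + 6.
Substituting into the cortisol equation gives cortisol = 4*therapy_hours + 9.
This gives inflammation = -16*therapy_hours - 41.
marker becomes -20*therapy_hours - 48.
Solve -20*therapy_hours - 48 = -168: therapy_hours = (-168 + 48) / -20 = 6.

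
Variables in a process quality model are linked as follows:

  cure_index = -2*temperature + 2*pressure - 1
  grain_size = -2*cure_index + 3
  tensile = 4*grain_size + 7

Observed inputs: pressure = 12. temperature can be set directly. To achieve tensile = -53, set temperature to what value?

Substituting into the cure_index equation gives cure_index = -2*temperature + 23.
Substituting into the grain_size equation gives grain_size = 4*temperature - 43.
tensile becomes 16*temperature - 165.
Solve 16*temperature - 165 = -53: temperature = (-53 + 165) / 16 = 7.

temperature = 7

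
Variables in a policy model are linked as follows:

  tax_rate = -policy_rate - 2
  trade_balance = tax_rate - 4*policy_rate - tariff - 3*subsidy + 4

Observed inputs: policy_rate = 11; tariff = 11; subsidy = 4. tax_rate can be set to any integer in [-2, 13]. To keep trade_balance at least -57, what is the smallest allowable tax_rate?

Intervening on tax_rate fixes its value directly, overriding its dependence on policy_rate.
Substituting into the trade_balance equation gives trade_balance = tax_rate - 63.
Require tax_rate - 63 ≥ -57, so tax_rate ≥ 6.
The smallest integer in [-2, 13] satisfying this is 6.

tax_rate = 6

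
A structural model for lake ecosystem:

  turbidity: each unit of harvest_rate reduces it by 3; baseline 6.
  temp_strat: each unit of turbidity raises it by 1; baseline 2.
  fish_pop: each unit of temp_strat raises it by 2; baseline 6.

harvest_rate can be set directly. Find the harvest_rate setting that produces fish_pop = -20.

Substituting into the temp_strat equation gives temp_strat = -3*harvest_rate + 8.
Substituting into the fish_pop equation gives fish_pop = -6*harvest_rate + 22.
Solve -6*harvest_rate + 22 = -20: harvest_rate = (-20 - 22) / -6 = 7.

harvest_rate = 7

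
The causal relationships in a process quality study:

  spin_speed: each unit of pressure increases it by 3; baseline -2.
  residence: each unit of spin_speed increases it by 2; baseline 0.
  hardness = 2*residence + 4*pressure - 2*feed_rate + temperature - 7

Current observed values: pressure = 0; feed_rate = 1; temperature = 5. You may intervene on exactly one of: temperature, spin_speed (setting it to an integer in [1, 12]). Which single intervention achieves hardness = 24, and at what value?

set spin_speed = 7

Intervening on temperature: hardness = temperature - 17. Reaching 24 requires temperature = 41, outside [1, 12].
Intervening on spin_speed: with other inputs at their observed values, hardness = 4*spin_speed - 4. Solving for 24 gives spin_speed = 7, within [1, 12].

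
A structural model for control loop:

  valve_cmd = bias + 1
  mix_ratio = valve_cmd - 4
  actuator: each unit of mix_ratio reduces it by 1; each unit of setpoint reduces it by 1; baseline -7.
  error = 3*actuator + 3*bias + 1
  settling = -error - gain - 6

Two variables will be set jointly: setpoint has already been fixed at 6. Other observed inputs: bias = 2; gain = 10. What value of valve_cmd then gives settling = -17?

valve_cmd = -7

With setpoint held at 6:
Intervening on valve_cmd fixes its value directly, overriding its dependence on bias.
Substituting into the actuator equation gives actuator = -valve_cmd - 9.
Substituting into the error equation gives error = -3*valve_cmd - 20.
settling becomes 3*valve_cmd + 4.
Solve 3*valve_cmd + 4 = -17: valve_cmd = (-17 - 4) / 3 = -7.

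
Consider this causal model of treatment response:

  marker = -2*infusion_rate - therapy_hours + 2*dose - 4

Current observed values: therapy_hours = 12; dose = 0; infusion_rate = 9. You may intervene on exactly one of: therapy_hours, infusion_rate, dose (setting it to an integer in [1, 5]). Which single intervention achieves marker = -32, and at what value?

set dose = 1

Intervening on therapy_hours: marker = -therapy_hours - 22. Reaching -32 requires therapy_hours = 10, outside [1, 5].
Intervening on infusion_rate: marker = -2*infusion_rate - 16. Reaching -32 requires infusion_rate = 8, outside [1, 5].
Intervening on dose: with other inputs at their observed values, marker = 2*dose - 34. Solving for -32 gives dose = 1, within [1, 5].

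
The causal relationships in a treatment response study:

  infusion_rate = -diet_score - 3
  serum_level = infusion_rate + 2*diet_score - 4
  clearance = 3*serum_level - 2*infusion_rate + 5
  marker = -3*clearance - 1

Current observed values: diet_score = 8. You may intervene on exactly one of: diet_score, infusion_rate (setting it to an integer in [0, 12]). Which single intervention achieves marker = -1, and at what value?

set diet_score = 2

Intervening on diet_score: with other inputs at their observed values, marker = -15*diet_score + 29. Solving for -1 gives diet_score = 2, within [0, 12].
Intervening on infusion_rate: marker = -3*infusion_rate - 124. Reaching -1 requires infusion_rate = -41, outside [0, 12].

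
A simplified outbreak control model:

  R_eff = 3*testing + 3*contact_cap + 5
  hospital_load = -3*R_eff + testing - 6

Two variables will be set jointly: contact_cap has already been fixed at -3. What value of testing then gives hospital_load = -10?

With contact_cap held at -3:
Substituting into the R_eff equation gives R_eff = 3*testing - 4.
So hospital_load = -8*testing + 6.
Solve -8*testing + 6 = -10: testing = (-10 - 6) / -8 = 2.

testing = 2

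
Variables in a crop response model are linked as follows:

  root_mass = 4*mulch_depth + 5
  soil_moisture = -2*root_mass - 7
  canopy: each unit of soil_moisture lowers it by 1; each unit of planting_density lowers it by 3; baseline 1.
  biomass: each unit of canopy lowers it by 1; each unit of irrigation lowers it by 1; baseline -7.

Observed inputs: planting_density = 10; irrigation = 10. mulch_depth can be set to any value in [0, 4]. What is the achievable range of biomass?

-37 to -5

Substituting into the soil_moisture equation gives soil_moisture = -8*mulch_depth - 17.
Substituting into the canopy equation gives canopy = 8*mulch_depth - 12.
Substituting into the biomass equation gives biomass = -8*mulch_depth - 5.
Linear in mulch_depth, so extremes are at the endpoints: mulch_depth = 0 gives biomass = -5; mulch_depth = 4 gives biomass = -37.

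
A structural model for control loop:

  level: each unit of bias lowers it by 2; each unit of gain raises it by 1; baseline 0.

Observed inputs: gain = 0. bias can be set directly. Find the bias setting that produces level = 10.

bias = -5

Substituting into the level equation gives level = -2*bias.
Solve -2*bias = 10: bias = 10 / -2 = -5.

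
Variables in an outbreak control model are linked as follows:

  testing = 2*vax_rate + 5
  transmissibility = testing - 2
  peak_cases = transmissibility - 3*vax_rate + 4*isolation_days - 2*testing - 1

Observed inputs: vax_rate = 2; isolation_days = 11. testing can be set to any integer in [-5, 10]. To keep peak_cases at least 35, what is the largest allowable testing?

testing = 0

Intervening on testing fixes its value directly, overriding its dependence on vax_rate.
Substituting into the peak_cases equation gives peak_cases = -testing + 35.
Require -testing + 35 ≥ 35, so testing ≤ 0.
The largest integer in [-5, 10] satisfying this is 0.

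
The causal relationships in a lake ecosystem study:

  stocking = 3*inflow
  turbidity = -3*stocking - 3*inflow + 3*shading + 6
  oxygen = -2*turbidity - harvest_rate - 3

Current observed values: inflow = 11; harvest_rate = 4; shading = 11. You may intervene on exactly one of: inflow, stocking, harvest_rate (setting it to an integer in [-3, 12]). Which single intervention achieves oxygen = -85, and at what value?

set inflow = 0

Intervening on inflow: with other inputs at their observed values, oxygen = 24*inflow - 85. Solving for -85 gives inflow = 0, within [-3, 12].
Intervening on stocking: oxygen = 6*stocking - 19. Reaching -85 requires stocking = -11, outside [-3, 12].
Intervening on harvest_rate: oxygen = -harvest_rate + 183. Reaching -85 requires harvest_rate = 268, outside [-3, 12].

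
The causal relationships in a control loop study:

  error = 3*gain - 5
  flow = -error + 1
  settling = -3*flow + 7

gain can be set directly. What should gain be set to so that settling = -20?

Substituting into the flow equation gives flow = -3*gain + 6.
settling becomes 9*gain - 11.
Solve 9*gain - 11 = -20: gain = (-20 + 11) / 9 = -1.

gain = -1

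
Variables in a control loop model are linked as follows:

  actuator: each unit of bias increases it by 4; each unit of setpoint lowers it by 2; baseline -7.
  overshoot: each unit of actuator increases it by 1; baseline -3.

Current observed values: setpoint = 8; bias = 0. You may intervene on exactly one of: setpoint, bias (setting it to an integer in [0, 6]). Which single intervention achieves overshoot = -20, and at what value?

set setpoint = 5

Intervening on setpoint: with other inputs at their observed values, overshoot = -2*setpoint - 10. Solving for -20 gives setpoint = 5, within [0, 6].
Intervening on bias: overshoot = 4*bias - 26. Reaching -20 requires bias = 3/2, not an integer.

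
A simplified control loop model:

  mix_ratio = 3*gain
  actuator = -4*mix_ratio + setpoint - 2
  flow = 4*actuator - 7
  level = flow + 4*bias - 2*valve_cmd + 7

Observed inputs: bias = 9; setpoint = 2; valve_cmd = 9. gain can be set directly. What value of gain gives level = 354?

Substituting into the actuator equation gives actuator = -12*gain.
Substituting into the flow equation gives flow = -48*gain - 7.
Substituting into the level equation gives level = -48*gain + 18.
Solve -48*gain + 18 = 354: gain = (354 - 18) / -48 = -7.

gain = -7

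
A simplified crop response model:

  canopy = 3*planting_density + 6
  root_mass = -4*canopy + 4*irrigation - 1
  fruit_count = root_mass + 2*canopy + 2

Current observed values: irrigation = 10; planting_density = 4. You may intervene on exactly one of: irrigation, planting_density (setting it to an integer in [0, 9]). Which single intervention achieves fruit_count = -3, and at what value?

Intervening on irrigation: with other inputs at their observed values, fruit_count = 4*irrigation - 35. Solving for -3 gives irrigation = 8, within [0, 9].
Intervening on planting_density: fruit_count = -6*planting_density + 29. Reaching -3 requires planting_density = 16/3, not an integer.

set irrigation = 8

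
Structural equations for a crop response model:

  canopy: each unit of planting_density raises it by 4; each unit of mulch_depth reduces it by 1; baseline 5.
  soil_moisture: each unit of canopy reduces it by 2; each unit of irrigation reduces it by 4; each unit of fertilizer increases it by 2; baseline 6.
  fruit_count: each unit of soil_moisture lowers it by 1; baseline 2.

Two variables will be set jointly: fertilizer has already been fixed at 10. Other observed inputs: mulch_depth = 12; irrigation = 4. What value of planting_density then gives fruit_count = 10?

With fertilizer held at 10:
Substituting into the canopy equation gives canopy = 4*planting_density - 7.
Substituting into the soil_moisture equation gives soil_moisture = -8*planting_density + 24.
Substituting into the fruit_count equation gives fruit_count = 8*planting_density - 22.
Solve 8*planting_density - 22 = 10: planting_density = (10 + 22) / 8 = 4.

planting_density = 4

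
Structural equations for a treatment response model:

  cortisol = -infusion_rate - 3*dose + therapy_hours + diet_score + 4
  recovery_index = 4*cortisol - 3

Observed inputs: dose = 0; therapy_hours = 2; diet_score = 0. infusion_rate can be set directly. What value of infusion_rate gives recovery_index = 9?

infusion_rate = 3

Substituting into the cortisol equation gives cortisol = -infusion_rate + 6.
Substituting into the recovery_index equation gives recovery_index = -4*infusion_rate + 21.
Solve -4*infusion_rate + 21 = 9: infusion_rate = (9 - 21) / -4 = 3.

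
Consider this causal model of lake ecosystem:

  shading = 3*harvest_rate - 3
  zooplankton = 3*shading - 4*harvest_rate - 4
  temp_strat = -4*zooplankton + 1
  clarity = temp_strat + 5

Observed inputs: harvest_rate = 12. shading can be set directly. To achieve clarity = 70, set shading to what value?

shading = 12

Intervening on shading fixes its value directly, overriding its dependence on harvest_rate.
Substituting into the zooplankton equation gives zooplankton = 3*shading - 52.
Substituting into the temp_strat equation gives temp_strat = -12*shading + 209.
Substituting into the clarity equation gives clarity = -12*shading + 214.
Solve -12*shading + 214 = 70: shading = (70 - 214) / -12 = 12.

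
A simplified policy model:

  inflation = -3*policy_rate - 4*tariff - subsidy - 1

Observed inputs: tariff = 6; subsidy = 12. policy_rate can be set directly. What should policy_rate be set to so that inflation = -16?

policy_rate = -7

Substituting into the inflation equation gives inflation = -3*policy_rate - 37.
Solve -3*policy_rate - 37 = -16: policy_rate = (-16 + 37) / -3 = -7.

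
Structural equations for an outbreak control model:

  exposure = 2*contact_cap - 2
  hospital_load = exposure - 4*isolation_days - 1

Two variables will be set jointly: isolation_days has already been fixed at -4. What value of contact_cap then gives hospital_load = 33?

contact_cap = 10

With isolation_days held at -4:
Substituting into the hospital_load equation gives hospital_load = 2*contact_cap + 13.
Solve 2*contact_cap + 13 = 33: contact_cap = (33 - 13) / 2 = 10.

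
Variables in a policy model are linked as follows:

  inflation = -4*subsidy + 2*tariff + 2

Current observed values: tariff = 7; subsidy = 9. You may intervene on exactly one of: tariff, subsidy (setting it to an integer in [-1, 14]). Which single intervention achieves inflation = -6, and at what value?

Intervening on tariff: with other inputs at their observed values, inflation = 2*tariff - 34. Solving for -6 gives tariff = 14, within [-1, 14].
Intervening on subsidy: inflation = -4*subsidy + 16. Reaching -6 requires subsidy = 11/2, not an integer.

set tariff = 14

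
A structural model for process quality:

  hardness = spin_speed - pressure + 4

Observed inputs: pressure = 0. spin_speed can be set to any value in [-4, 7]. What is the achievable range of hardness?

0 to 11

Substituting into the hardness equation gives hardness = spin_speed + 4.
Linear in spin_speed, so extremes are at the endpoints: spin_speed = -4 gives hardness = 0; spin_speed = 7 gives hardness = 11.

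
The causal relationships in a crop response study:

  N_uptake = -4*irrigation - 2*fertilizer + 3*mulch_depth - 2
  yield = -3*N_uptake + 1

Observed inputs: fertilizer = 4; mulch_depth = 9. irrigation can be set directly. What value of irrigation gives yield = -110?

irrigation = -5

Substituting into the N_uptake equation gives N_uptake = -4*irrigation + 17.
This gives yield = 12*irrigation - 50.
Solve 12*irrigation - 50 = -110: irrigation = (-110 + 50) / 12 = -5.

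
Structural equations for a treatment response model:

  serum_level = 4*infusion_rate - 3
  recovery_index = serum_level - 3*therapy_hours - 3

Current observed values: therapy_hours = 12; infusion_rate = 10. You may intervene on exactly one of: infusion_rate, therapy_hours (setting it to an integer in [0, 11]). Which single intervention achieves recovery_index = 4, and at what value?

set therapy_hours = 10

Intervening on infusion_rate: recovery_index = 4*infusion_rate - 42. Reaching 4 requires infusion_rate = 23/2, not an integer.
Intervening on therapy_hours: with other inputs at their observed values, recovery_index = -3*therapy_hours + 34. Solving for 4 gives therapy_hours = 10, within [0, 11].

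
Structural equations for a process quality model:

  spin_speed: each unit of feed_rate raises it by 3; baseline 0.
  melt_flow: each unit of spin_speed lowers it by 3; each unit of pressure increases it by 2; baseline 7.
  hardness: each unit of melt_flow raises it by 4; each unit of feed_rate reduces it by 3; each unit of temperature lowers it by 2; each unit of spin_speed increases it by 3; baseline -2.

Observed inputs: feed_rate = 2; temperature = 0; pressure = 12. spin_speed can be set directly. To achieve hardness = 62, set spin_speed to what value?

spin_speed = 6

Intervening on spin_speed fixes its value directly, overriding its dependence on feed_rate.
Substituting into the melt_flow equation gives melt_flow = -3*spin_speed + 31.
Substituting into the hardness equation gives hardness = -9*spin_speed + 116.
Solve -9*spin_speed + 116 = 62: spin_speed = (62 - 116) / -9 = 6.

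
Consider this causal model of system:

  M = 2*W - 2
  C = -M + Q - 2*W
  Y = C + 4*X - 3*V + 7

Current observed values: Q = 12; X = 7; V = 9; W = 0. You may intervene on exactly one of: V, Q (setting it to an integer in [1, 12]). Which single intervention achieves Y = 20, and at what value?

set Q = 10

Intervening on V: Y = -3*V + 49. Reaching 20 requires V = 29/3, not an integer.
Intervening on Q: with other inputs at their observed values, Y = Q + 10. Solving for 20 gives Q = 10, within [1, 12].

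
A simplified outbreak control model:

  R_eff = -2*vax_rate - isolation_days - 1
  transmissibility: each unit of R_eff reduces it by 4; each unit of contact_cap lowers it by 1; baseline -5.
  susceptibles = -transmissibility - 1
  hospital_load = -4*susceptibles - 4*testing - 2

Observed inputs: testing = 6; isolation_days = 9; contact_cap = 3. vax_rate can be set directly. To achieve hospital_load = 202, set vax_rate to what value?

Substituting into the R_eff equation gives R_eff = -2*vax_rate - 10.
transmissibility becomes 8*vax_rate + 32.
Substituting into the susceptibles equation gives susceptibles = -8*vax_rate - 33.
Substituting into the hospital_load equation gives hospital_load = 32*vax_rate + 106.
Solve 32*vax_rate + 106 = 202: vax_rate = (202 - 106) / 32 = 3.

vax_rate = 3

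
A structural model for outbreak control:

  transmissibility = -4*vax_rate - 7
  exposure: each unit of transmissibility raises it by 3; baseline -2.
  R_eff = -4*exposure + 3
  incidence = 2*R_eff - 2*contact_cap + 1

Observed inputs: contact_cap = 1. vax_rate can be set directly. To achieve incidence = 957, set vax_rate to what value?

Substituting into the exposure equation gives exposure = -12*vax_rate - 23.
So R_eff = 48*vax_rate + 95.
So incidence = 96*vax_rate + 189.
Solve 96*vax_rate + 189 = 957: vax_rate = (957 - 189) / 96 = 8.

vax_rate = 8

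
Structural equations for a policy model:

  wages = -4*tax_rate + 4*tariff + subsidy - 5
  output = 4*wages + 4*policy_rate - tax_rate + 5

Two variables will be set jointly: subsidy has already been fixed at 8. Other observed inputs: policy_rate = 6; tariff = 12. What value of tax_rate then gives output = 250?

With subsidy held at 8:
Substituting into the wages equation gives wages = -4*tax_rate + 51.
Substituting into the output equation gives output = -17*tax_rate + 233.
Solve -17*tax_rate + 233 = 250: tax_rate = (250 - 233) / -17 = -1.

tax_rate = -1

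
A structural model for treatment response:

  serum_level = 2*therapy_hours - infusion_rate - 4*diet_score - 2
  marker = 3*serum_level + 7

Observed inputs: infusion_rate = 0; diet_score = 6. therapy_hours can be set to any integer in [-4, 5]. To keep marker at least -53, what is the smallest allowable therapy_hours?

Substituting into the serum_level equation gives serum_level = 2*therapy_hours - 26.
Substituting into the marker equation gives marker = 6*therapy_hours - 71.
Require 6*therapy_hours - 71 ≥ -53, so therapy_hours ≥ 3.
The smallest integer in [-4, 5] satisfying this is 3.

therapy_hours = 3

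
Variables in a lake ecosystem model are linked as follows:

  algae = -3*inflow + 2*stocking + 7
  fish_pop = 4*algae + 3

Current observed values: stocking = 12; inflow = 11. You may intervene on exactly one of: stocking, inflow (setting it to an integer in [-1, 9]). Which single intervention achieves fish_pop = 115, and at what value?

Intervening on stocking: fish_pop = 8*stocking - 101. Reaching 115 requires stocking = 27, outside [-1, 9].
Intervening on inflow: with other inputs at their observed values, fish_pop = -12*inflow + 127. Solving for 115 gives inflow = 1, within [-1, 9].

set inflow = 1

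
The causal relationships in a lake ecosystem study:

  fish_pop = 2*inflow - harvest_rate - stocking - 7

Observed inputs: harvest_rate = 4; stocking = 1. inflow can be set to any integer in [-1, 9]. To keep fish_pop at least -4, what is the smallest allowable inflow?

inflow = 4

Substituting into the fish_pop equation gives fish_pop = 2*inflow - 12.
Require 2*inflow - 12 ≥ -4, so inflow ≥ 4.
The smallest integer in [-1, 9] satisfying this is 4.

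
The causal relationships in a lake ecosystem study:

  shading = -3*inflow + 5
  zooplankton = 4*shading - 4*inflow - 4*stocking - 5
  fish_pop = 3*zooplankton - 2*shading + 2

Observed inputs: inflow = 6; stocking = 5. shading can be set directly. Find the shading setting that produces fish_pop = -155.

Intervening on shading fixes its value directly, overriding its dependence on inflow.
Substituting into the zooplankton equation gives zooplankton = 4*shading - 49.
This gives fish_pop = 10*shading - 145.
Solve 10*shading - 145 = -155: shading = (-155 + 145) / 10 = -1.

shading = -1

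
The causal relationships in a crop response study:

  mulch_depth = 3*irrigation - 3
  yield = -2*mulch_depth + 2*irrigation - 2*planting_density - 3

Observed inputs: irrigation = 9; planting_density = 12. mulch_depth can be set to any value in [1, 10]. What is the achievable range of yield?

-29 to -11

Intervening on mulch_depth fixes its value directly, overriding its dependence on irrigation.
Substituting into the yield equation gives yield = -2*mulch_depth - 9.
Linear in mulch_depth, so extremes are at the endpoints: mulch_depth = 1 gives yield = -11; mulch_depth = 10 gives yield = -29.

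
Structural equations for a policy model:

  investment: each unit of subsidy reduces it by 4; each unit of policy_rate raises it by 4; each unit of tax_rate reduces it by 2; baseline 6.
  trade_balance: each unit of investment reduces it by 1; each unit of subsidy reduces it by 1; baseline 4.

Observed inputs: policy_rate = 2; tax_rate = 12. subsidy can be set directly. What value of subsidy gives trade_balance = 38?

subsidy = 8

Substituting into the investment equation gives investment = -4*subsidy - 10.
This gives trade_balance = 3*subsidy + 14.
Solve 3*subsidy + 14 = 38: subsidy = (38 - 14) / 3 = 8.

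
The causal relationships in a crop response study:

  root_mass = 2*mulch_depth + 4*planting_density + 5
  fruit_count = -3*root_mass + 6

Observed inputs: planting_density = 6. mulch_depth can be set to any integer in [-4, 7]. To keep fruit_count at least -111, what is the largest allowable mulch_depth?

mulch_depth = 5

Substituting into the root_mass equation gives root_mass = 2*mulch_depth + 29.
Substituting into the fruit_count equation gives fruit_count = -6*mulch_depth - 81.
Require -6*mulch_depth - 81 ≥ -111, so mulch_depth ≤ 5.
The largest integer in [-4, 7] satisfying this is 5.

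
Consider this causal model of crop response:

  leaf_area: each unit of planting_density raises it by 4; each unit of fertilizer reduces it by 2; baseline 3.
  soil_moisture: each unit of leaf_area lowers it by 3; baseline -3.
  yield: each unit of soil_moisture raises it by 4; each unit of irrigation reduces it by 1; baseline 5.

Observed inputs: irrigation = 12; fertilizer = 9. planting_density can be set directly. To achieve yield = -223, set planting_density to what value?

planting_density = 8

Substituting into the leaf_area equation gives leaf_area = 4*planting_density - 15.
Substituting into the soil_moisture equation gives soil_moisture = -12*planting_density + 42.
Substituting into the yield equation gives yield = -48*planting_density + 161.
Solve -48*planting_density + 161 = -223: planting_density = (-223 - 161) / -48 = 8.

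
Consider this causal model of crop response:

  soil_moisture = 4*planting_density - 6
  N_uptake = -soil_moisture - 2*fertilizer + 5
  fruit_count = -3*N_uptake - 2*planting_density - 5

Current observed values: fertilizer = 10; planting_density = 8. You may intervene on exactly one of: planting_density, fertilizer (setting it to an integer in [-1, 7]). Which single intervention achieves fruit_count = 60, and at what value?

set fertilizer = 3

Intervening on planting_density: fruit_count = 10*planting_density + 22. Reaching 60 requires planting_density = 19/5, not an integer.
Intervening on fertilizer: with other inputs at their observed values, fruit_count = 6*fertilizer + 42. Solving for 60 gives fertilizer = 3, within [-1, 7].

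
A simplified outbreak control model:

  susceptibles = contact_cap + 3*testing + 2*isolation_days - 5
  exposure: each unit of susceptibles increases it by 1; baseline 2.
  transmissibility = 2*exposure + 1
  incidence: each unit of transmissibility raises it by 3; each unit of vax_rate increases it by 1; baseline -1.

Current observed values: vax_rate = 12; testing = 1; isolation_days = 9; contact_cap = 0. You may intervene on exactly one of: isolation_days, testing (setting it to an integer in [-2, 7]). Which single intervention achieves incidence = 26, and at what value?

Intervening on isolation_days: with other inputs at their observed values, incidence = 12*isolation_days + 14. Solving for 26 gives isolation_days = 1, within [-2, 7].
Intervening on testing: incidence = 18*testing + 104. Reaching 26 requires testing = -13/3, not an integer.

set isolation_days = 1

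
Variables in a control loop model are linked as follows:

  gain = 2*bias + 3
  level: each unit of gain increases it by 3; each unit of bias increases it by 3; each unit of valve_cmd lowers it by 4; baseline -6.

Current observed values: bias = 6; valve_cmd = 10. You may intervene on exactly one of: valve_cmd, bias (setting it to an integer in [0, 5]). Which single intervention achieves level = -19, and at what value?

set bias = 2

Intervening on valve_cmd: level = -4*valve_cmd + 57. Reaching -19 requires valve_cmd = 19, outside [0, 5].
Intervening on bias: with other inputs at their observed values, level = 9*bias - 37. Solving for -19 gives bias = 2, within [0, 5].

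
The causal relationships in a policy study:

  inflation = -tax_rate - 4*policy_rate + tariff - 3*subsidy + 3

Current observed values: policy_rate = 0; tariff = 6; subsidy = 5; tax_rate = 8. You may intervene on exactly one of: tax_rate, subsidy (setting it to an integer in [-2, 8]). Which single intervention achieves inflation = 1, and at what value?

Intervening on tax_rate: inflation = -tax_rate - 6. Reaching 1 requires tax_rate = -7, outside [-2, 8].
Intervening on subsidy: with other inputs at their observed values, inflation = -3*subsidy + 1. Solving for 1 gives subsidy = 0, within [-2, 8].

set subsidy = 0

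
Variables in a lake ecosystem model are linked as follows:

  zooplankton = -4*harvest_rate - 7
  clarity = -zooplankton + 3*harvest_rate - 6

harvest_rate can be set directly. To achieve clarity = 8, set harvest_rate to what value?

harvest_rate = 1

Substituting into the clarity equation gives clarity = 7*harvest_rate + 1.
Solve 7*harvest_rate + 1 = 8: harvest_rate = (8 - 1) / 7 = 1.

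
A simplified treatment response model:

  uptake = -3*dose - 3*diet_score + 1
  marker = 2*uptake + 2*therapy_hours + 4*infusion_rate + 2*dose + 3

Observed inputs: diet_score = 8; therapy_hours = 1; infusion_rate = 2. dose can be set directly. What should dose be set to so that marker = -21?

dose = -3

Substituting into the uptake equation gives uptake = -3*dose - 23.
marker becomes -4*dose - 33.
Solve -4*dose - 33 = -21: dose = (-21 + 33) / -4 = -3.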